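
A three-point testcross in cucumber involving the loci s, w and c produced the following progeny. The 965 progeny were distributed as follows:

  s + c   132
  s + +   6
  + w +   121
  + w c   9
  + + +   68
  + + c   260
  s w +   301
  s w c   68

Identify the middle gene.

The two most frequent reciprocal classes, + + c and s w +, are the parental types, so the F1 was + + c / s w +.
The two rarest classes, + w c and s + +, are the double crossovers. Comparing them with the parentals, only the w allele has switched, so w is the middle locus and the order is s – w – c.

w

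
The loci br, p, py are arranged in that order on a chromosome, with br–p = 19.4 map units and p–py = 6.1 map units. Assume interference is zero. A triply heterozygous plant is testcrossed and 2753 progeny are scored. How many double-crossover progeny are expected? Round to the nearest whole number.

33

Map distances give recombination frequencies of 0.194 and 0.061 for the two intervals.
With no interference, expected double-crossover frequency = 0.194 × 0.061 = 0.01183.
Expected number = 0.01183 × 2753 = 32.58 ≈ 33.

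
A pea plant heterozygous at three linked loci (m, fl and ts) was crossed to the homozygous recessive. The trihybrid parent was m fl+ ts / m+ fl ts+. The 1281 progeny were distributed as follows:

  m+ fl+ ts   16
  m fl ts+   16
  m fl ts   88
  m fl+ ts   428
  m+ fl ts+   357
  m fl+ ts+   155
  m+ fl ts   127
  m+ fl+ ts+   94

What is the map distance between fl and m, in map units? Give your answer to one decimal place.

The two rarest classes, m+ fl+ ts and m fl ts+, are the double crossovers. Comparing them with the parentals, only the m allele has switched, so m is the middle locus and the order is ts – m – fl.
Crossovers in the m–fl interval produce the single-crossover classes m fl ts and m+ fl+ ts+ (88 + 94 = 182) plus the double crossovers (32).
RF(m–fl) = (182 + 32) / 1281 = 214/1281 = 0.1671 → 16.7 map units.

16.7 map units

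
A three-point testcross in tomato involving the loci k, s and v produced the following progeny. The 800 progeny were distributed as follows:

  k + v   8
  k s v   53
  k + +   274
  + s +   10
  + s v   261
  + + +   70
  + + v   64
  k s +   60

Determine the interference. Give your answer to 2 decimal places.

The two most frequent reciprocal classes, + s v and k + +, are the parental types, so the F1 was + s v / k + +.
The two rarest classes, + s + and k + v, are the double crossovers. Comparing them with the parentals, only the v allele has switched, so v is the middle locus and the order is s – v – k.
s–v: (124 + 18)/800 = 0.1775; v–k: (123 + 18)/800 = 0.1762.
Expected DCO frequency = 0.1775 × 0.1762 ≈ 0.03128; observed = 18/800 ≈ 0.02250.
Coefficient of coincidence = 0.02250/0.03128 ≈ 0.72; interference = 1 − 0.72 = 0.28.

0.28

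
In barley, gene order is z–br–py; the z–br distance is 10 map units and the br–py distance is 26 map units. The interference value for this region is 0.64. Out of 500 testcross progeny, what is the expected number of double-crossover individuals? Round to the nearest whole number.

5

Map distances give recombination frequencies of 0.100 and 0.260 for the two intervals.
With interference 0.64 (so coincidence = 0.36), expected double-crossover frequency = 0.100 × 0.260 × 0.36 = 0.00936.
Expected number = 0.00936 × 500 = 4.68 ≈ 5.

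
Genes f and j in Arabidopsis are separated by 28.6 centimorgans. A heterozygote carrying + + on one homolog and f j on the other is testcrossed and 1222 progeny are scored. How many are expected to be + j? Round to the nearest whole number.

A map distance of 28.6 centimorgans corresponds to a recombination frequency of 0.286.
The F1 is + + / f j, so + j is a recombinant gamete class with expected frequency r/2 = 0.286/2 = 0.1430.
Expected number = 0.1430 × 1222 = 174.75 ≈ 175.

175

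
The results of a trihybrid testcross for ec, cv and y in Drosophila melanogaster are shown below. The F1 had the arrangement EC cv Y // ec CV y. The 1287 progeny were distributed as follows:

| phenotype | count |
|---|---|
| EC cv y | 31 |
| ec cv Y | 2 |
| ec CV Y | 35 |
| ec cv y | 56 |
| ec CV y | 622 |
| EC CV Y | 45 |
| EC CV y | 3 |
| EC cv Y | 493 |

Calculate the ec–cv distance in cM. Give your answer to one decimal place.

The two rarest classes, ec cv Y and EC CV y, are the double crossovers. Comparing them with the parentals, only the ec allele has switched, so ec is the middle locus and the order is cv – ec – y.
Crossovers in the cv–ec interval produce the single-crossover classes EC CV Y and ec cv y (45 + 56 = 101) plus the double crossovers (5).
RF(cv–ec) = (101 + 5) / 1287 = 106/1287 = 0.0824 → 8.2 cM.

8.2 cM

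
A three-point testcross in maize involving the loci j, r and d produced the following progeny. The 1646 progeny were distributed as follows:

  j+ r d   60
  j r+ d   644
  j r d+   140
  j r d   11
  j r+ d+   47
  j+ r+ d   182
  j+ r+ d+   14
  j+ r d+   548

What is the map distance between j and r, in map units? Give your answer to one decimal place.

The two most frequent reciprocal classes, j+ r d+ and j r+ d, are the parental types, so the F1 was j+ r d+ / j r+ d.
The two rarest classes, j+ r+ d+ and j r d, are the double crossovers. Comparing them with the parentals, only the r allele has switched, so r is the middle locus and the order is j – r – d.
Crossovers in the j–r interval produce the single-crossover classes j r d+ and j+ r+ d (140 + 182 = 322) plus the double crossovers (25).
RF(j–r) = (322 + 25) / 1646 = 347/1646 = 0.2108 → 21.1 map units.

21.1 map units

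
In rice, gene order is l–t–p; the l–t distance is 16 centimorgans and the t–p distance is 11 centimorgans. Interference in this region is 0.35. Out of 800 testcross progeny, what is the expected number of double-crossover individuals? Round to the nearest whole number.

9

Map distances give recombination frequencies of 0.160 and 0.110 for the two intervals.
With interference 0.35 (so coincidence = 0.65), expected double-crossover frequency = 0.160 × 0.110 × 0.65 = 0.01144.
Expected number = 0.01144 × 800 = 9.15 ≈ 9.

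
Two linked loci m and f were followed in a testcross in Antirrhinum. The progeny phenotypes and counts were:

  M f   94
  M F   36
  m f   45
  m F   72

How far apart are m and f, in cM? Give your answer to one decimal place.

32.8 cM

The two most frequent classes, M f (94) and m F (72), are the parental types, so the F1 was M f / m F.
The recombinant classes are M F and m f: 36 + 45 = 81.
Recombination frequency = 81/247 = 0.3279 ≈ 32.8%, i.e. 32.8 cM.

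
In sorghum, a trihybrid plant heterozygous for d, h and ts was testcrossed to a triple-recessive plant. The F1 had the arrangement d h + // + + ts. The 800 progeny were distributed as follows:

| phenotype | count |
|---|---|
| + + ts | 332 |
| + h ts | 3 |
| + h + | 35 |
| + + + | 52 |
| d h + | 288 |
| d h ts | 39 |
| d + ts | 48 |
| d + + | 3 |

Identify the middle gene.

h

The two rarest classes, d + + and + h ts, are the double crossovers. Comparing them with the parentals, only the h allele has switched, so h is the middle locus and the order is d – h – ts.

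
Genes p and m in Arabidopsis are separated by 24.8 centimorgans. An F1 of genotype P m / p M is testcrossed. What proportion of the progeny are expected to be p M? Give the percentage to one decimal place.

37.6%

A map distance of 24.8 centimorgans corresponds to a recombination frequency of 0.248.
The F1 is P m / p M, so p M is a parental gamete class with expected frequency (1 − r)/2 = 0.752/2 = 0.3760.
That is 0.3760 = 37.6% of the progeny.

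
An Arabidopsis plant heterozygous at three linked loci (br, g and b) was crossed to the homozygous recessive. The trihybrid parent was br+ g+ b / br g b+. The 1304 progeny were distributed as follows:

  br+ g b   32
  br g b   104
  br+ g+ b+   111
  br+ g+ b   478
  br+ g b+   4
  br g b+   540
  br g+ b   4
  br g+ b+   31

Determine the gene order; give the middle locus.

The two rarest classes, br g+ b and br+ g b+, are the double crossovers. Comparing them with the parentals, only the br allele has switched, so br is the middle locus and the order is b – br – g.

br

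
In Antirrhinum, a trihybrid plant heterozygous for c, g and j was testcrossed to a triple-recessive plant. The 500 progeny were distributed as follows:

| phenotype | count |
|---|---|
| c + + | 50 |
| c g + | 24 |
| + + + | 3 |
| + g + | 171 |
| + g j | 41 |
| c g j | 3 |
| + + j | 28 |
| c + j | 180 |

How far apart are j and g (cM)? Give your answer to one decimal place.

The two most frequent reciprocal classes, + g + and c + j, are the parental types, so the F1 was + g + / c + j.
The two rarest classes, + + + and c g j, are the double crossovers. Comparing them with the parentals, only the g allele has switched, so g is the middle locus and the order is c – g – j.
Crossovers in the g–j interval produce the single-crossover classes + g j and c + + (41 + 50 = 91) plus the double crossovers (6).
RF(g–j) = (91 + 6) / 500 = 97/500 = 0.1940 → 19.4 cM.

19.4 cM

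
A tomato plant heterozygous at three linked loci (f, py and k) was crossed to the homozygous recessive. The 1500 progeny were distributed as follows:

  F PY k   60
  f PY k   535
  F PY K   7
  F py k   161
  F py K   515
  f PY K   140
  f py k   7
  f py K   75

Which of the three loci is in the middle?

py

The two most frequent reciprocal classes, F py K and f PY k, are the parental types, so the F1 was F py K / f PY k.
The two rarest classes, F PY K and f py k, are the double crossovers. Comparing them with the parentals, only the py allele has switched, so py is the middle locus and the order is k – py – f.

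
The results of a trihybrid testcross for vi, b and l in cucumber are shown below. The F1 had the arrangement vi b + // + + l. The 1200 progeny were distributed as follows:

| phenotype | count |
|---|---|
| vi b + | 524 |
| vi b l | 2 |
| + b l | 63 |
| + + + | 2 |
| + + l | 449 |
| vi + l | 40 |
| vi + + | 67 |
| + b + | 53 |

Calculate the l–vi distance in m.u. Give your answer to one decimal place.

8.1 m.u.

The two rarest classes, vi b l and + + +, are the double crossovers. Comparing them with the parentals, only the l allele has switched, so l is the middle locus and the order is b – l – vi.
Crossovers in the l–vi interval produce the single-crossover classes + b + and vi + l (53 + 40 = 93) plus the double crossovers (4).
RF(l–vi) = (93 + 4) / 1200 = 97/1200 = 0.0808 → 8.1 m.u.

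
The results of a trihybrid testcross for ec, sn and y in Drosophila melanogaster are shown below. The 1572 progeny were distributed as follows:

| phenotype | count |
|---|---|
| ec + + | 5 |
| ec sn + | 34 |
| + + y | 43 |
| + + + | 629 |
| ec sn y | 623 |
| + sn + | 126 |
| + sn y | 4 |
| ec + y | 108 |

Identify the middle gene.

ec

The two most frequent reciprocal classes, ec sn y and + + +, are the parental types, so the F1 was ec sn y / + + +.
The two rarest classes, + sn y and ec + +, are the double crossovers. Comparing them with the parentals, only the ec allele has switched, so ec is the middle locus and the order is sn – ec – y.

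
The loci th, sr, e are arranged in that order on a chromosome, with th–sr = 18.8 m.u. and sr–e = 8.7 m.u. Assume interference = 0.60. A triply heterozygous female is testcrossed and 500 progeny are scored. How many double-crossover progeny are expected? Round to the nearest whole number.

Map distances give recombination frequencies of 0.188 and 0.087 for the two intervals.
With interference 0.60 (so coincidence = 0.40), expected double-crossover frequency = 0.188 × 0.087 × 0.40 = 0.00654.
Expected number = 0.00654 × 500 = 3.27 ≈ 3.

3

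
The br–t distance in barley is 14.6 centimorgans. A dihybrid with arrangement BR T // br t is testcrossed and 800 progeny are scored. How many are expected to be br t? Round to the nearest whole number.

A map distance of 14.6 centimorgans corresponds to a recombination frequency of 0.146.
The F1 is BR T / br t, so br t is a parental gamete class with expected frequency (1 − r)/2 = 0.854/2 = 0.4270.
Expected number = 0.4270 × 800 = 341.60 ≈ 342.

342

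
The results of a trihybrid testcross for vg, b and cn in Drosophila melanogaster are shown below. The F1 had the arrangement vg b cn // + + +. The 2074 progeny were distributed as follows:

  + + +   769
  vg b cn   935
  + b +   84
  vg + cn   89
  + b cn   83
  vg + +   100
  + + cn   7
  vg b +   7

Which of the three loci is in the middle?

cn

The two rarest classes, vg b + and + + cn, are the double crossovers. Comparing them with the parentals, only the cn allele has switched, so cn is the middle locus and the order is vg – cn – b.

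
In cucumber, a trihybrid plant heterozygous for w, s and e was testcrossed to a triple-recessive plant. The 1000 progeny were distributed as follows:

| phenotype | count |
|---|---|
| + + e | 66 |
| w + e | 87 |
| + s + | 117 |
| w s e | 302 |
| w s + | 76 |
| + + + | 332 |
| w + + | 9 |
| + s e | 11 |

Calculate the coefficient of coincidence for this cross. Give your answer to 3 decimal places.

The two most frequent reciprocal classes, w s e and + + +, are the parental types, so the F1 was w s e / + + +.
The two rarest classes, + s e and w + +, are the double crossovers. Comparing them with the parentals, only the w allele has switched, so w is the middle locus and the order is s – w – e.
s–w: (204 + 20)/1000 = 0.2240; w–e: (142 + 20)/1000 = 0.1620.
Expected DCO frequency = 0.2240 × 0.1620 ≈ 0.03629; observed = 20/1000 ≈ 0.02000.
Coefficient of coincidence = 0.02000/0.03629 ≈ 0.551.

0.551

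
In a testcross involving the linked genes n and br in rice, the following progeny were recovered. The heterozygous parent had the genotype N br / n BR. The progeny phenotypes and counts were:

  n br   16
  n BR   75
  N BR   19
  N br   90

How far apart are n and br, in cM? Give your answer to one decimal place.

17.5 cM

The recombinant classes are N BR and n br: 19 + 16 = 35.
Recombination frequency = 35/200 = 0.1750 ≈ 17.5%, i.e. 17.5 cM.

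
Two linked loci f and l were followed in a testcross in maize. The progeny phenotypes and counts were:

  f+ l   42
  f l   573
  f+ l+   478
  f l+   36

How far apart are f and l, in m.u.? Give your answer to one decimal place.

6.9 m.u.

The two most frequent classes, f+ l+ (478) and f l (573), are the parental types, so the F1 was f+ l+ / f l.
The recombinant classes are f+ l and f l+: 42 + 36 = 78.
Recombination frequency = 78/1129 = 0.0691 ≈ 6.9%, i.e. 6.9 m.u.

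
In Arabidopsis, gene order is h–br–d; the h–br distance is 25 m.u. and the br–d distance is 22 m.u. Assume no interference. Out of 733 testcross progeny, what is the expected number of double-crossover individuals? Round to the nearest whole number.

Map distances give recombination frequencies of 0.250 and 0.220 for the two intervals.
With no interference, expected double-crossover frequency = 0.250 × 0.220 = 0.05500.
Expected number = 0.05500 × 733 = 40.31 ≈ 40.

40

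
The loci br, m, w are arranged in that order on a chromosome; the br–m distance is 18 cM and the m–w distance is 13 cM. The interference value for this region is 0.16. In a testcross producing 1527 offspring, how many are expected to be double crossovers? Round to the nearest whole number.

30

Map distances give recombination frequencies of 0.180 and 0.130 for the two intervals.
With interference 0.16 (so coincidence = 0.84), expected double-crossover frequency = 0.180 × 0.130 × 0.84 = 0.01966.
Expected number = 0.01966 × 1527 = 30.01 ≈ 30.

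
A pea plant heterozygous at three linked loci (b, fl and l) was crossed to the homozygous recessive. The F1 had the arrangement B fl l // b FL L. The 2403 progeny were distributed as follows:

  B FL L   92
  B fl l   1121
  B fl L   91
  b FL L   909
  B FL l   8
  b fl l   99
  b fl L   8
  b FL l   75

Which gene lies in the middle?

fl

The two rarest classes, B FL l and b fl L, are the double crossovers. Comparing them with the parentals, only the fl allele has switched, so fl is the middle locus and the order is l – fl – b.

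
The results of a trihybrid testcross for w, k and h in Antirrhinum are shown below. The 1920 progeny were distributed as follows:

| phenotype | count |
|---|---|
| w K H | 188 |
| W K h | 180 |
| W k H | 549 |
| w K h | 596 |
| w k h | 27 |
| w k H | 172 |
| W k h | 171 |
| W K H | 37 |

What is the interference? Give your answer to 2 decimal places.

0.30

The two most frequent reciprocal classes, W k H and w K h, are the parental types, so the F1 was W k H / w K h.
The two rarest classes, W K H and w k h, are the double crossovers. Comparing them with the parentals, only the k allele has switched, so k is the middle locus and the order is w – k – h.
w–k: (352 + 64)/1920 = 0.2167; k–h: (359 + 64)/1920 = 0.2203.
Expected DCO frequency = 0.2167 × 0.2203 ≈ 0.04774; observed = 64/1920 ≈ 0.03333.
Coefficient of coincidence = 0.03333/0.04774 ≈ 0.70; interference = 1 − 0.70 = 0.30.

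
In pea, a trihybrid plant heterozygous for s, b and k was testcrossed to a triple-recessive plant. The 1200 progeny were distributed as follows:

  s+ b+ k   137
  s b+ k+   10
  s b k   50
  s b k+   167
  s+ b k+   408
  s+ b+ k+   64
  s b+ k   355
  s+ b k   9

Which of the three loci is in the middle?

k

The two most frequent reciprocal classes, s+ b k+ and s b+ k, are the parental types, so the F1 was s+ b k+ / s b+ k.
The two rarest classes, s+ b k and s b+ k+, are the double crossovers. Comparing them with the parentals, only the k allele has switched, so k is the middle locus and the order is s – k – b.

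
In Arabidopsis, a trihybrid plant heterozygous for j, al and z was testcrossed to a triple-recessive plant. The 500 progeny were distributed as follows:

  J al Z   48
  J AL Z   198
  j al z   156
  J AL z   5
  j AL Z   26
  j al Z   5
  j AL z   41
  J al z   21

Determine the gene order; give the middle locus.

z

The two most frequent reciprocal classes, J AL Z and j al z, are the parental types, so the F1 was J AL Z / j al z.
The two rarest classes, J AL z and j al Z, are the double crossovers. Comparing them with the parentals, only the z allele has switched, so z is the middle locus and the order is j – z – al.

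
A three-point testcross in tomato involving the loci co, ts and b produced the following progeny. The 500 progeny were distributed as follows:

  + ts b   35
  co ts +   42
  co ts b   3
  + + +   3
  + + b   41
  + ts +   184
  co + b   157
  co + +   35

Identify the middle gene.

The two most frequent reciprocal classes, co + b and + ts +, are the parental types, so the F1 was co + b / + ts +.
The two rarest classes, co ts b and + + +, are the double crossovers. Comparing them with the parentals, only the ts allele has switched, so ts is the middle locus and the order is co – ts – b.

ts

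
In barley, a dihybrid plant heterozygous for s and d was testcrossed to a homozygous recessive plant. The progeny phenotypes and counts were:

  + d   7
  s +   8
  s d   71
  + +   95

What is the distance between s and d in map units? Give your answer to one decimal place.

The two most frequent classes, + + (95) and s d (71), are the parental types, so the F1 was + + / s d.
The recombinant classes are + d and s +: 7 + 8 = 15.
Recombination frequency = 15/181 = 0.0829 ≈ 8.3%, i.e. 8.3 map units.

8.3 map units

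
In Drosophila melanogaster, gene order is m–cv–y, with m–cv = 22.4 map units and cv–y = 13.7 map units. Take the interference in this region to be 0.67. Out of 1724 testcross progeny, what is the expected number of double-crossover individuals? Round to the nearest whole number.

17

Map distances give recombination frequencies of 0.224 and 0.137 for the two intervals.
With interference 0.67 (so coincidence = 0.33), expected double-crossover frequency = 0.224 × 0.137 × 0.33 = 0.01013.
Expected number = 0.01013 × 1724 = 17.46 ≈ 17.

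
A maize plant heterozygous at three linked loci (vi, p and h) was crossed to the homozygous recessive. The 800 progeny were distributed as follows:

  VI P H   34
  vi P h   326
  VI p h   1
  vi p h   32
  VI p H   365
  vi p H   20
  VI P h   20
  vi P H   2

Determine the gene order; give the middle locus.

h

The two most frequent reciprocal classes, VI p H and vi P h, are the parental types, so the F1 was VI p H / vi P h.
The two rarest classes, VI p h and vi P H, are the double crossovers. Comparing them with the parentals, only the h allele has switched, so h is the middle locus and the order is vi – h – p.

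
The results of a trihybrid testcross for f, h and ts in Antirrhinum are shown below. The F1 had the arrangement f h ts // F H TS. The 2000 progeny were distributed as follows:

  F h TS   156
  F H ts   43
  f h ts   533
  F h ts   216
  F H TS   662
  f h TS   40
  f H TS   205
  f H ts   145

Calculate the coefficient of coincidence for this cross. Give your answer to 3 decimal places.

The two rarest classes, f h TS and F H ts, are the double crossovers. Comparing them with the parentals, only the ts allele has switched, so ts is the middle locus and the order is f – ts – h.
f–ts: (421 + 83)/2000 = 0.2520; ts–h: (301 + 83)/2000 = 0.1920.
Expected DCO frequency = 0.2520 × 0.1920 ≈ 0.04838; observed = 83/2000 ≈ 0.04150.
Coefficient of coincidence = 0.04150/0.04838 ≈ 0.858.

0.858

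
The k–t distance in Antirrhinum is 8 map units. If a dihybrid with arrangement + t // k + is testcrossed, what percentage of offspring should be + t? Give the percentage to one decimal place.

46.0%

A map distance of 8 map units corresponds to a recombination frequency of 0.080.
The F1 is + t / k +, so + t is a parental gamete class with expected frequency (1 − r)/2 = 0.920/2 = 0.4600.
That is 0.4600 = 46.0% of the progeny.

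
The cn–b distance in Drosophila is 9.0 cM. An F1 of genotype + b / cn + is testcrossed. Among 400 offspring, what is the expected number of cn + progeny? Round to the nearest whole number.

A map distance of 9.0 cM corresponds to a recombination frequency of 0.090.
The F1 is + b / cn +, so cn + is a parental gamete class with expected frequency (1 − r)/2 = 0.910/2 = 0.4550.
Expected number = 0.4550 × 400 = 182.00 ≈ 182.

182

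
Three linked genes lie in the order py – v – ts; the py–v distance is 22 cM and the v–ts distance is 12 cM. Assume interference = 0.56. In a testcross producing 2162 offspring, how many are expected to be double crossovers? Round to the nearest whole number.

Map distances give recombination frequencies of 0.220 and 0.120 for the two intervals.
With interference 0.56 (so coincidence = 0.44), expected double-crossover frequency = 0.220 × 0.120 × 0.44 = 0.01162.
Expected number = 0.01162 × 2162 = 25.11 ≈ 25.

25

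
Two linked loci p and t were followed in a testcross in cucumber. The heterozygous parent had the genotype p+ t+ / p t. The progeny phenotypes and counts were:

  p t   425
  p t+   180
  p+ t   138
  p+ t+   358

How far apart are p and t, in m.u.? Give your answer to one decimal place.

The recombinant classes are p+ t and p t+: 138 + 180 = 318.
Recombination frequency = 318/1101 = 0.2888 ≈ 28.9%, i.e. 28.9 m.u.

28.9 m.u.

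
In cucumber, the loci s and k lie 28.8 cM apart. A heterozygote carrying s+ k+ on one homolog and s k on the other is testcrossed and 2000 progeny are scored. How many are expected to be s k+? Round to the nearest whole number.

A map distance of 28.8 cM corresponds to a recombination frequency of 0.288.
The F1 is s+ k+ / s k, so s k+ is a recombinant gamete class with expected frequency r/2 = 0.288/2 = 0.1440.
Expected number = 0.1440 × 2000 = 288.00 ≈ 288.

288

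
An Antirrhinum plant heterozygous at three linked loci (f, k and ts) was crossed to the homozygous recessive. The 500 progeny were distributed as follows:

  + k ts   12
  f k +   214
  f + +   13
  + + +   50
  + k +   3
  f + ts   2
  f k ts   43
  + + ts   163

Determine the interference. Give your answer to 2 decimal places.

0.15

The two most frequent reciprocal classes, f k + and + + ts, are the parental types, so the F1 was f k + / + + ts.
The two rarest classes, + k + and f + ts, are the double crossovers. Comparing them with the parentals, only the f allele has switched, so f is the middle locus and the order is k – f – ts.
k–f: (25 + 5)/500 = 0.0600; f–ts: (93 + 5)/500 = 0.1960.
Expected DCO frequency = 0.0600 × 0.1960 ≈ 0.01176; observed = 5/500 ≈ 0.01000.
Coefficient of coincidence = 0.01000/0.01176 ≈ 0.85; interference = 1 − 0.85 = 0.15.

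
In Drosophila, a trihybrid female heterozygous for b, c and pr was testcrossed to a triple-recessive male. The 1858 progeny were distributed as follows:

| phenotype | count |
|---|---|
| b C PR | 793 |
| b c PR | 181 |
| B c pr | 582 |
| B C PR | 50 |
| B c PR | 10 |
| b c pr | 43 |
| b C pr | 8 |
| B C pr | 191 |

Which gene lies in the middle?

The two most frequent reciprocal classes, B c pr and b C PR, are the parental types, so the F1 was B c pr / b C PR.
The two rarest classes, B c PR and b C pr, are the double crossovers. Comparing them with the parentals, only the pr allele has switched, so pr is the middle locus and the order is c – pr – b.

pr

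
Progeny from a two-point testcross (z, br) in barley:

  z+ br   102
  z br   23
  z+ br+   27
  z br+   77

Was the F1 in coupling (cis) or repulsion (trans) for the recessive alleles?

The two most frequent classes are z+ br (102) and z br+ (77); these are the parental (non-recombinant) types.
So the F1 carried z+ br on one chromosome and z br+ on the other — the recessive alleles are on opposite chromosomes (trans / repulsion).

trans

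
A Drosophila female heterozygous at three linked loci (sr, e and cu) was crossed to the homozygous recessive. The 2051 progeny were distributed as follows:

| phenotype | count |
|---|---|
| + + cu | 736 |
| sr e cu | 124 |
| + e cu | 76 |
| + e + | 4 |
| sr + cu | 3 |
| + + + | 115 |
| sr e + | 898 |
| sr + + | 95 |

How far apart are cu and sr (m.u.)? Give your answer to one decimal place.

12.0 m.u.

The two most frequent reciprocal classes, + + cu and sr e +, are the parental types, so the F1 was + + cu / sr e +.
The two rarest classes, sr + cu and + e +, are the double crossovers. Comparing them with the parentals, only the sr allele has switched, so sr is the middle locus and the order is cu – sr – e.
Crossovers in the cu–sr interval produce the single-crossover classes + + + and sr e cu (115 + 124 = 239) plus the double crossovers (7).
RF(cu–sr) = (239 + 7) / 2051 = 246/2051 = 0.1199 → 12.0 m.u.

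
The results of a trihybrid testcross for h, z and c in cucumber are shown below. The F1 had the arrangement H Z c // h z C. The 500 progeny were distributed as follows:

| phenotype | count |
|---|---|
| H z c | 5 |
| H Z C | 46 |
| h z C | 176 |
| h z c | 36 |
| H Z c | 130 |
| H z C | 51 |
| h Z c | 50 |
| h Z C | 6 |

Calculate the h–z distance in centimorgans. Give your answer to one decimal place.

The two rarest classes, H z c and h Z C, are the double crossovers. Comparing them with the parentals, only the z allele has switched, so z is the middle locus and the order is c – z – h.
Crossovers in the z–h interval produce the single-crossover classes h Z c and H z C (50 + 51 = 101) plus the double crossovers (11).
RF(z–h) = (101 + 11) / 500 = 112/500 = 0.2240 → 22.4 centimorgans.

22.4 centimorgans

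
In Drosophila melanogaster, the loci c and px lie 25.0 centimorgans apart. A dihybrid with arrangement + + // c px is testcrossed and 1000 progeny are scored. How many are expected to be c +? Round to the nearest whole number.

A map distance of 25.0 centimorgans corresponds to a recombination frequency of 0.250.
The F1 is + + / c px, so c + is a recombinant gamete class with expected frequency r/2 = 0.250/2 = 0.1250.
Expected number = 0.1250 × 1000 = 125.00 ≈ 125.

125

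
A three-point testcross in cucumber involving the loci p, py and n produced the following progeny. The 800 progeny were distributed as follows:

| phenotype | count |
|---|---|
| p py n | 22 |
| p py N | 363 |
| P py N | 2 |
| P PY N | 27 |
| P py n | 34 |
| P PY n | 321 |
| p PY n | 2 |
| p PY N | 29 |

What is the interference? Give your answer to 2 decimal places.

The two most frequent reciprocal classes, P PY n and p py N, are the parental types, so the F1 was P PY n / p py N.
The two rarest classes, p PY n and P py N, are the double crossovers. Comparing them with the parentals, only the p allele has switched, so p is the middle locus and the order is n – p – py.
n–p: (49 + 4)/800 = 0.0663; p–py: (63 + 4)/800 = 0.0838.
Expected DCO frequency = 0.0663 × 0.0838 ≈ 0.00556; observed = 4/800 ≈ 0.00500.
Coefficient of coincidence = 0.00500/0.00556 ≈ 0.90; interference = 1 − 0.90 = 0.10.

0.10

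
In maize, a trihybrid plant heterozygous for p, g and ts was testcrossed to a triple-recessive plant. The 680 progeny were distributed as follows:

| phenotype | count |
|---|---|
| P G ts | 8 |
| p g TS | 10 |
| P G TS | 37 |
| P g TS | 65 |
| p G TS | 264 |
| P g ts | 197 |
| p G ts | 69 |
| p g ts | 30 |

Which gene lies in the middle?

The two most frequent reciprocal classes, P g ts and p G TS, are the parental types, so the F1 was P g ts / p G TS.
The two rarest classes, P G ts and p g TS, are the double crossovers. Comparing them with the parentals, only the g allele has switched, so g is the middle locus and the order is p – g – ts.

g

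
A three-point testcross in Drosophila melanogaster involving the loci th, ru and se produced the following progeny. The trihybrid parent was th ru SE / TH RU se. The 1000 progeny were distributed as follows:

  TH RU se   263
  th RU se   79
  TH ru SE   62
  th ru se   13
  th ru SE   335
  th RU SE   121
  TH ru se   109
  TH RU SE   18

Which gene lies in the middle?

The two rarest classes, th ru se and TH RU SE, are the double crossovers. Comparing them with the parentals, only the se allele has switched, so se is the middle locus and the order is th – se – ru.

se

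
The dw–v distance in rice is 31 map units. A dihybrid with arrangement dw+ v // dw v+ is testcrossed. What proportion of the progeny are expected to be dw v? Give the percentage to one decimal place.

15.5%

A map distance of 31 map units corresponds to a recombination frequency of 0.310.
The F1 is dw+ v / dw v+, so dw v is a recombinant gamete class with expected frequency r/2 = 0.310/2 = 0.1550.
That is 0.1550 = 15.5% of the progeny.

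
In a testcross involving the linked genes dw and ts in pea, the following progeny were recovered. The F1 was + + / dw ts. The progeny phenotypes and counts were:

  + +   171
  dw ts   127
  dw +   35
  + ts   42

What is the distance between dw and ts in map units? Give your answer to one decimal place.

The recombinant classes are + ts and dw +: 42 + 35 = 77.
Recombination frequency = 77/375 = 0.2053 ≈ 20.5%, i.e. 20.5 map units.

20.5 map units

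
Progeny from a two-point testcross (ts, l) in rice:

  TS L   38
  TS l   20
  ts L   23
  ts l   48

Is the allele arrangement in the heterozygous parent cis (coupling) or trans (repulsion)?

cis

The two most frequent classes are TS L (38) and ts l (48); these are the parental (non-recombinant) types.
So the F1 carried TS L on one chromosome and ts l on the other — the recessive alleles are on the same chromosome (cis / coupling).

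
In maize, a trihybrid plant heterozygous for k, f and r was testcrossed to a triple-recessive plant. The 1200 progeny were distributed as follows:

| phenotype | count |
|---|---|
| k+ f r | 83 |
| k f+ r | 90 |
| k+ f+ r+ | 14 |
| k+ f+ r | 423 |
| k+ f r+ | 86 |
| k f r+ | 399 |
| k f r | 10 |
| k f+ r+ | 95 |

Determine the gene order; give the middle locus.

The two most frequent reciprocal classes, k f r+ and k+ f+ r, are the parental types, so the F1 was k f r+ / k+ f+ r.
The two rarest classes, k f r and k+ f+ r+, are the double crossovers. Comparing them with the parentals, only the r allele has switched, so r is the middle locus and the order is f – r – k.

r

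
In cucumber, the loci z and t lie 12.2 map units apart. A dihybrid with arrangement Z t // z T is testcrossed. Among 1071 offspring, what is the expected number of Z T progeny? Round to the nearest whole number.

65

A map distance of 12.2 map units corresponds to a recombination frequency of 0.122.
The F1 is Z t / z T, so Z T is a recombinant gamete class with expected frequency r/2 = 0.122/2 = 0.0610.
Expected number = 0.0610 × 1071 = 65.33 ≈ 65.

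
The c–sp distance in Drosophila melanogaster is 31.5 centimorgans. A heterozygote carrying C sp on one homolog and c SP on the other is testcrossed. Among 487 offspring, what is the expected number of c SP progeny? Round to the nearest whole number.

A map distance of 31.5 centimorgans corresponds to a recombination frequency of 0.315.
The F1 is C sp / c SP, so c SP is a parental gamete class with expected frequency (1 − r)/2 = 0.685/2 = 0.3425.
Expected number = 0.3425 × 487 = 166.80 ≈ 167.

167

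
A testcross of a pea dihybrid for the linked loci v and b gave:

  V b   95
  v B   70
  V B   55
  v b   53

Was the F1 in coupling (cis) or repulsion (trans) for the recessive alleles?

The two most frequent classes are V b (95) and v B (70); these are the parental (non-recombinant) types.
So the F1 carried V b on one chromosome and v B on the other — the recessive alleles are on opposite chromosomes (trans / repulsion).

trans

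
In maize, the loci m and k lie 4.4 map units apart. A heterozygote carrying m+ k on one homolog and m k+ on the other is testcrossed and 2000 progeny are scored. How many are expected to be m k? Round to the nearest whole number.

A map distance of 4.4 map units corresponds to a recombination frequency of 0.044.
The F1 is m+ k / m k+, so m k is a recombinant gamete class with expected frequency r/2 = 0.044/2 = 0.0220.
Expected number = 0.0220 × 2000 = 44.00 ≈ 44.

44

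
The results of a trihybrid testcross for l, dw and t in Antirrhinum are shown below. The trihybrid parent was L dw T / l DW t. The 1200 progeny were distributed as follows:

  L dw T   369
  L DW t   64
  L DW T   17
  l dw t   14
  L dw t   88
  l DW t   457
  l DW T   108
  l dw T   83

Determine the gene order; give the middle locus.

The two rarest classes, L DW T and l dw t, are the double crossovers. Comparing them with the parentals, only the dw allele has switched, so dw is the middle locus and the order is t – dw – l.

dw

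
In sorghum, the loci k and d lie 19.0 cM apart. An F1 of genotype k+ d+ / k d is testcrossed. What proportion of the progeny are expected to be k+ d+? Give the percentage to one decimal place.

40.5%

A map distance of 19.0 cM corresponds to a recombination frequency of 0.190.
The F1 is k+ d+ / k d, so k+ d+ is a parental gamete class with expected frequency (1 − r)/2 = 0.810/2 = 0.4050.
That is 0.4050 = 40.5% of the progeny.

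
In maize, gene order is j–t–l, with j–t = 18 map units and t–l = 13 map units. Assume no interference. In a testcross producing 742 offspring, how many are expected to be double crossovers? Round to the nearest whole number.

17

Map distances give recombination frequencies of 0.180 and 0.130 for the two intervals.
With no interference, expected double-crossover frequency = 0.180 × 0.130 = 0.02340.
Expected number = 0.02340 × 742 = 17.36 ≈ 17.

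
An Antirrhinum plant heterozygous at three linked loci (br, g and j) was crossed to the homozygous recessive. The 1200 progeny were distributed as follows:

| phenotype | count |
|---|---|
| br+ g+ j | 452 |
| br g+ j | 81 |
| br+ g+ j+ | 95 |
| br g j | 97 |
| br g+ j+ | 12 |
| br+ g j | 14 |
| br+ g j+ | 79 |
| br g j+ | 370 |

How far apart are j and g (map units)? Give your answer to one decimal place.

18.2 map units

The two most frequent reciprocal classes, br+ g+ j and br g j+, are the parental types, so the F1 was br+ g+ j / br g j+.
The two rarest classes, br+ g j and br g+ j+, are the double crossovers. Comparing them with the parentals, only the g allele has switched, so g is the middle locus and the order is j – g – br.
Crossovers in the j–g interval produce the single-crossover classes br+ g+ j+ and br g j (95 + 97 = 192) plus the double crossovers (26).
RF(j–g) = (192 + 26) / 1200 = 218/1200 = 0.1817 → 18.2 map units.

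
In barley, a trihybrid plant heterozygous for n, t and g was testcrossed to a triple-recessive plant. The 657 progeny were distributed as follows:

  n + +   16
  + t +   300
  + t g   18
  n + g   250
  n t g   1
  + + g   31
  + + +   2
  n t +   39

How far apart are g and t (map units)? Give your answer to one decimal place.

The two most frequent reciprocal classes, n + g and + t +, are the parental types, so the F1 was n + g / + t +.
The two rarest classes, n t g and + + +, are the double crossovers. Comparing them with the parentals, only the t allele has switched, so t is the middle locus and the order is g – t – n.
Crossovers in the g–t interval produce the single-crossover classes n + + and + t g (16 + 18 = 34) plus the double crossovers (3).
RF(g–t) = (34 + 3) / 657 = 37/657 = 0.0563 → 5.6 map units.

5.6 map units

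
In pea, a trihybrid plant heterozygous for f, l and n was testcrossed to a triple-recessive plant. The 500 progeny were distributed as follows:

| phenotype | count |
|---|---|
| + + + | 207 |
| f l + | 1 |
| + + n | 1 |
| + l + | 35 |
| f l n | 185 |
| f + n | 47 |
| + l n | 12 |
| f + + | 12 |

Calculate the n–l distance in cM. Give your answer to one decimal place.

The two most frequent reciprocal classes, + + + and f l n, are the parental types, so the F1 was + + + / f l n.
The two rarest classes, + + n and f l +, are the double crossovers. Comparing them with the parentals, only the n allele has switched, so n is the middle locus and the order is f – n – l.
Crossovers in the n–l interval produce the single-crossover classes + l + and f + n (35 + 47 = 82) plus the double crossovers (2).
RF(n–l) = (82 + 2) / 500 = 84/500 = 0.1680 → 16.8 cM.

16.8 cM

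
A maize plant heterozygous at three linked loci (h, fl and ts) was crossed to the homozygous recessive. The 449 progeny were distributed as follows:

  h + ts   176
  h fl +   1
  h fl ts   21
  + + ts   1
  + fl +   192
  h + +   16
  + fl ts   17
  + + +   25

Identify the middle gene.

h

The two most frequent reciprocal classes, + fl + and h + ts, are the parental types, so the F1 was + fl + / h + ts.
The two rarest classes, h fl + and + + ts, are the double crossovers. Comparing them with the parentals, only the h allele has switched, so h is the middle locus and the order is ts – h – fl.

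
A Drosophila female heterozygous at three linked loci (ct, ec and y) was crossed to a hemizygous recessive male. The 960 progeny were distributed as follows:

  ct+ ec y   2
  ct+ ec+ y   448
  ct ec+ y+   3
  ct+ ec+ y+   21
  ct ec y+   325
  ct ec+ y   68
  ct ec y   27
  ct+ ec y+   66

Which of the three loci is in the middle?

ec

The two most frequent reciprocal classes, ct ec y+ and ct+ ec+ y, are the parental types, so the F1 was ct ec y+ / ct+ ec+ y.
The two rarest classes, ct ec+ y+ and ct+ ec y, are the double crossovers. Comparing them with the parentals, only the ec allele has switched, so ec is the middle locus and the order is y – ec – ct.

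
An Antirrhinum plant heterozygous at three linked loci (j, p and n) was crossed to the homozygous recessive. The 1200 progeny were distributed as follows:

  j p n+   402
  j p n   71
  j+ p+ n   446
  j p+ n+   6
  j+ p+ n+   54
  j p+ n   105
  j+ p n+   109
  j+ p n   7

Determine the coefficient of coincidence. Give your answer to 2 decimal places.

0.50

The two most frequent reciprocal classes, j p n+ and j+ p+ n, are the parental types, so the F1 was j p n+ / j+ p+ n.
The two rarest classes, j p+ n+ and j+ p n, are the double crossovers. Comparing them with the parentals, only the p allele has switched, so p is the middle locus and the order is j – p – n.
j–p: (214 + 13)/1200 = 0.1892; p–n: (125 + 13)/1200 = 0.1150.
Expected DCO frequency = 0.1892 × 0.1150 ≈ 0.02176; observed = 13/1200 ≈ 0.01083.
Coefficient of coincidence = 0.01083/0.02176 ≈ 0.50.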